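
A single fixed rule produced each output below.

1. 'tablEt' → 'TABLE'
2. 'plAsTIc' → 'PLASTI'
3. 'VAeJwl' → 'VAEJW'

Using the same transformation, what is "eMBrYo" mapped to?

The pattern: delete the last character, then convert every letter to uppercase.
Applying both steps to "eMBrYo": "eMBrY", then "EMBRY".
(Check on "VAeJwl": → "VAeJw" → "VAEJW" ✓)

EMBRY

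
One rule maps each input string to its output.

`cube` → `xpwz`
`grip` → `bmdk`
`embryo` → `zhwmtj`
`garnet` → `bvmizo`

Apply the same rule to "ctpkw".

xokfr

What's happening: shift every letter 5 places backward in the alphabet (wrapping around).
For "ctpkw" the result is "xokfr".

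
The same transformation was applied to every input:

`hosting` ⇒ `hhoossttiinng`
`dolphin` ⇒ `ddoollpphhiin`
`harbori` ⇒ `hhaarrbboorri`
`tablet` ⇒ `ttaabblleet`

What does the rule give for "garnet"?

In each case the input is transformed by: double every character, then delete the last character.
On "garnet": the first step gives "ggaarrnneett", and the second then gives "ggaarrnneet".

ggaarrnneet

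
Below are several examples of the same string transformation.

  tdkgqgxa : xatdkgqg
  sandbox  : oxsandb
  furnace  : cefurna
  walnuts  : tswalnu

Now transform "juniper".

Rule — move the last 2 characters to the front (rotate right by 2).
So "juniper" becomes "erjunip".

erjunip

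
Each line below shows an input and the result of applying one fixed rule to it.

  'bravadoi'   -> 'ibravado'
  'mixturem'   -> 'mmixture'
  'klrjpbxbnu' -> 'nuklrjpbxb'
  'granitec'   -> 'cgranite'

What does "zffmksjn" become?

What's happening: move the first 3 characters to the end (rotate left by 3), then swap the front and back halves of the string.
For "zffmksjn", step one produces "mksjnzff"; step two turns that into "nzffmksj".

nzffmksj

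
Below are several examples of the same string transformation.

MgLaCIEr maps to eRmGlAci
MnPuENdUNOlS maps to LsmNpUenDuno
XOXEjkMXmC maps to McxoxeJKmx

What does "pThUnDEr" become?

The transformation: move the last 2 characters to the front (rotate right by 2), then flip the case of every letter.
On "pThUnDEr": the first step gives "ErpThUnD", and the second then gives "eRPtHuNd".

eRPtHuNd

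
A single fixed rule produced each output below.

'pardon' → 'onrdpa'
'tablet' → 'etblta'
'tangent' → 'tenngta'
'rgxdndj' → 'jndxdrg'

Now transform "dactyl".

ylctda

Rule — swap each adjacent pair of characters (1↔2, 3↔4, ...), then reverse the string.
On "dactyl" that produces "ylctda".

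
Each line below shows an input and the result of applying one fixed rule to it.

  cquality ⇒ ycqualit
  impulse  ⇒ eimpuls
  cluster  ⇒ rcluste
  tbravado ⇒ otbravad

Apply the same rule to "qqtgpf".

fqqtgp

In each case the input is transformed by: move the last character to the front.
Doing the same to "qqtgpf": "fqqtgp".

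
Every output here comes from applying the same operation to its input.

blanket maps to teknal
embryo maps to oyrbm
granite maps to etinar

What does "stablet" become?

telbat

In each case the input is transformed by: reverse the string, then delete the last character.
Applying both steps to "stablet": "telbats", then "telbat".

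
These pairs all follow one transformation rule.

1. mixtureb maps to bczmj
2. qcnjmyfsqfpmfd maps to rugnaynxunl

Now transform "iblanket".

ivsmb

The pattern: shift every letter 8 places forward in the alphabet (wrapping around), then delete the first 3 characters.
Applying both steps to "iblanket": "qjtivsmb", then "ivsmb".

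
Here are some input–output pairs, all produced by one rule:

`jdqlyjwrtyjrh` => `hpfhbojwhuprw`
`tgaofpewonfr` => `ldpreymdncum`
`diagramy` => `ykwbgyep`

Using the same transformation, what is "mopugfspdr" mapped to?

nbpkmnsedq

Each output is the input with this applied: move the last 3 characters to the front (rotate right by 3), then shift every letter 2 places backward in the alphabet (wrapping around).
"mopugfspdr" → "pdrmopugfs" → "nbpkmnsedq".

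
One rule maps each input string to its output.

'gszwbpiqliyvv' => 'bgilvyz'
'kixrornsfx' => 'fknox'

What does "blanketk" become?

In each case the input is transformed by: keep every other character starting from the first (positions 1st, 3rd, 5th, ...), then sort the characters into alphabetical order.
On "blanketk": the first step gives "bakt", and the second then gives "abkt".

abkt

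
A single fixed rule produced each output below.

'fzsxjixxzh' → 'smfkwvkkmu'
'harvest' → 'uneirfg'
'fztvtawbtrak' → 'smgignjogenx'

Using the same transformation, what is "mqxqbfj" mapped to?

The pattern: shift every letter 13 places forward in the alphabet (wrapping around) — i.e. ROT13.
So "mqxqbfj" becomes "zdkdosw".

zdkdosw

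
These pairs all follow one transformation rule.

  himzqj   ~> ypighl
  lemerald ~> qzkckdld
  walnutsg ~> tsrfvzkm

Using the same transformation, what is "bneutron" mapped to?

sqnmamdt

Rule — swap the front and back halves of the string, then shift every letter 1 place backward in the alphabet (wrapping around).
Doing the same to "bneutron": "sqnmamdt".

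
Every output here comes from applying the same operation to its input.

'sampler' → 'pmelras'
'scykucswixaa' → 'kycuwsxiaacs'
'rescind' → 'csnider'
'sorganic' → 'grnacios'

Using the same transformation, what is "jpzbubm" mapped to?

bzbumpj

Each output is the input with this applied: swap each adjacent pair of characters (1↔2, 3↔4, ...), then move the first 2 characters to the end (rotate left by 2).
Working it through for "jpzbubm": intermediate "pjbzbum", final "bzbumpj".
(Check on "sorganic": → "osgrnaci" → "grnacios" ✓)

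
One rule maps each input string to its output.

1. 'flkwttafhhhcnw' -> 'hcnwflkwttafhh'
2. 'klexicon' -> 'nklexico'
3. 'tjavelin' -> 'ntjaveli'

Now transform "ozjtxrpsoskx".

Looking at the pairs, the operation is to move the first 3 characters to the end (rotate left by 3), then swap the front and back halves of the string.
"ozjtxrpsoskx" → "txrpsoskxozj" → "skxozjtxrpso".

skxozjtxrpso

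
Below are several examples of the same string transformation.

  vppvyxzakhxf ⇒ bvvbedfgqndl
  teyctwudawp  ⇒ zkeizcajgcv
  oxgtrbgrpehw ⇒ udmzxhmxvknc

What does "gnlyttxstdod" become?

The transformation: shift every letter 6 places forward in the alphabet (wrapping around).
"gnlyttxstdod" → "mtrezzdyzjuj".

mtrezzdyzjuj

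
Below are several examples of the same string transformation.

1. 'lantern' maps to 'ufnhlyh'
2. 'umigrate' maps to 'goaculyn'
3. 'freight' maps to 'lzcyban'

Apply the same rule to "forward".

izqllux

Looking at the pairs, the operation is to shift every letter 6 places backward in the alphabet (wrapping around), then swap each adjacent pair of characters (1↔2, 3↔4, ...).
On "forward": the first step gives "zilqulx", and the second then gives "izqllux".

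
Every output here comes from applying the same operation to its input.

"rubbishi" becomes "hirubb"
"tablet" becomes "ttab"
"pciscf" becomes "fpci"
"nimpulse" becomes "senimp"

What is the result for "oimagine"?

The rule is to swap the front and back halves of the string, then delete the first 2 characters.
On "oimagine" that produces "neoima".
(Check on "nimpulse": → "ulsenimp" → "senimp" ✓)

neoima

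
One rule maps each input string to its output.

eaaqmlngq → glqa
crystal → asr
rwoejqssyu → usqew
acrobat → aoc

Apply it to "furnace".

What's happening: keep every other character starting from the second (positions 2nd, 4th, 6th, ...), then reverse the string.
For "furnace", step one produces "unc"; step two turns that into "cnu".

cnu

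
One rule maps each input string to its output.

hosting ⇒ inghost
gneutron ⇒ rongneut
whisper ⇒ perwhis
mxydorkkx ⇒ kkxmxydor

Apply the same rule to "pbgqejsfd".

The transformation: move the last 3 characters to the front (rotate right by 3).
"pbgqejsfd" → "sfdpbgqej".

sfdpbgqej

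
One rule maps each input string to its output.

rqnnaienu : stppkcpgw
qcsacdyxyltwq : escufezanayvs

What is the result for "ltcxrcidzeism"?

vnzeetfkgbuko

Looking at the pairs, the operation is to swap each adjacent pair of characters (1↔2, 3↔4, ...), then shift every letter 2 places forward in the alphabet (wrapping around).
For "ltcxrcidzeism" the result is "vnzeetfkgbuko".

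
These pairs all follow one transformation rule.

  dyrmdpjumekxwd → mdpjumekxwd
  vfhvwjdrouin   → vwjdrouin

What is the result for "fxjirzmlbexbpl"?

In each case the input is transformed by: delete the first 3 characters.
For "fxjirzmlbexbpl" the result is "irzmlbexbpl".

irzmlbexbpl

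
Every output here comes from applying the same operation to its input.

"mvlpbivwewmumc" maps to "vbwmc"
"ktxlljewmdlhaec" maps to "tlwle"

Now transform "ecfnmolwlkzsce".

cmwze

Looking at the pairs, the operation is to keep one character in every 3, starting at position 2 (positions 2nd, 5th, 8th, ...).
Doing the same to "ecfnmolwlkzsce": "cmwze".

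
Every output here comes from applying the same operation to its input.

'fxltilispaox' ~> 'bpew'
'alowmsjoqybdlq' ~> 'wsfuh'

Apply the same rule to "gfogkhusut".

The transformation: keep one character in every 3, starting at position 1 (positions 1st, 4th, 7th, ...), then shift every letter 4 places backward in the alphabet (wrapping around).
For "gfogkhusut", step one produces "ggut"; step two turns that into "ccqp".

ccqp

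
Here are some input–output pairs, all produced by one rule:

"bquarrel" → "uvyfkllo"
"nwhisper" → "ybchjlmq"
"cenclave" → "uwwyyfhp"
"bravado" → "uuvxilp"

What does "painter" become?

uychjln

Looking at the pairs, the operation is to sort the characters into alphabetical order, then shift every letter 6 places backward in the alphabet (wrapping around).
For "painter", step one produces "aeinprt"; step two turns that into "uychjln".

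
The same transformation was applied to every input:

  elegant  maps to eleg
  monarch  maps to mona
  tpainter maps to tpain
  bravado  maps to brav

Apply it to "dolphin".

dolp

The rule is to delete the last 3 characters.
For "dolphin" the result is "dolp".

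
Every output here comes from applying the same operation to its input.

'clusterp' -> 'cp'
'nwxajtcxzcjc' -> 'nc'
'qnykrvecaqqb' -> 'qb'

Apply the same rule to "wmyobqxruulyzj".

wj

What's happening: take characters alternately from the front and the back (1st, last, 2nd, 2nd-last, ...), then keep only the first 2 characters.
"wmyobqxruulyzj" → "wjmzyyolbuquxr" → "wj".
(Check on "qnykrvecaqqb": → "qbnqyqkarcve" → "qb" ✓)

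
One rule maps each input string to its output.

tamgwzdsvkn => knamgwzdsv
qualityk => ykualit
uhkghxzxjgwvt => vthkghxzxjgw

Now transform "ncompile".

Looking at the pairs, the operation is to delete the first character, then move the last 2 characters to the front (rotate right by 2).
Starting from "ncompile": after the first operation, "compile"; after the second, "lecompi".
(Check on "qualityk": → "ualityk" → "ykualit" ✓)

lecompi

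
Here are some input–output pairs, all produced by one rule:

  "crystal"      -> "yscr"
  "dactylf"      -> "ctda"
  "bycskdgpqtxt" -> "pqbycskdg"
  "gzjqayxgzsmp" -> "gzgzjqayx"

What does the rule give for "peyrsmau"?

rspey

The rule is to delete the last 3 characters, then move the last 2 characters to the front (rotate right by 2).
"peyrsmau" → "peyrs" → "rspey".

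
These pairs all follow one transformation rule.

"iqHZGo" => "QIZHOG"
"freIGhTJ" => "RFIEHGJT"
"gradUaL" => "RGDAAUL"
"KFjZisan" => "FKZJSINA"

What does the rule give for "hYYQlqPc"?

YHQYQLCP

The pattern: swap each adjacent pair of characters (1↔2, 3↔4, ...), then convert every letter to uppercase.
Applying that to "hYYQlqPc" gives "YHQYQLCP".
(Check on "KFjZisan": → "FKZjsina" → "FKZJSINA" ✓)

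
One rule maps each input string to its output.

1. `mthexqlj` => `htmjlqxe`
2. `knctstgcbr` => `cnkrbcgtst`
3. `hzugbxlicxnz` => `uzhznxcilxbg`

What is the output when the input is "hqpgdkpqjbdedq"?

In each case the input is transformed by: move the first 3 characters to the end (rotate left by 3), then reverse the string.
Starting from "hqpgdkpqjbdedq": after the first operation, "gdkpqjbdedqhqp"; after the second, "pqhqdedbjqpkdg".

pqhqdedbjqpkdg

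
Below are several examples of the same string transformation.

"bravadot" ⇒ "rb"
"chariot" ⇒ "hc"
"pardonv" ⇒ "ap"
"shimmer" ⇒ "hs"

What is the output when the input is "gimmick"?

In each case the input is transformed by: reverse the string, then keep only the last 2 characters.
"gimmick" → "ig".

ig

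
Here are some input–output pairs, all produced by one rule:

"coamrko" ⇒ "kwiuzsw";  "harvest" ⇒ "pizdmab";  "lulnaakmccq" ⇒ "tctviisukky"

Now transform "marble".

The transformation: shift every letter 8 places forward in the alphabet (wrapping around).
Doing the same to "marble": "uizjtm".

uizjtm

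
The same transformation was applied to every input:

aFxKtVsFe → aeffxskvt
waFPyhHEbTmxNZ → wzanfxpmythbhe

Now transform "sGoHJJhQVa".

What's happening: take characters alternately from the front and the back (1st, last, 2nd, 2nd-last, ...), then convert every letter to lowercase.
"sGoHJJhQVa" → "saGVoQHhJJ" → "sagvoqhhjj".

sagvoqhhjj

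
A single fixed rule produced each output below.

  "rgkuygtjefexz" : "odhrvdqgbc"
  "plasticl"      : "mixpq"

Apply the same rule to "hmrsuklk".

ejopr

In each case the input is transformed by: shift every letter 3 places backward in the alphabet (wrapping around), then delete the last 3 characters.
"hmrsuklk" → "ejoprhih" → "ejopr".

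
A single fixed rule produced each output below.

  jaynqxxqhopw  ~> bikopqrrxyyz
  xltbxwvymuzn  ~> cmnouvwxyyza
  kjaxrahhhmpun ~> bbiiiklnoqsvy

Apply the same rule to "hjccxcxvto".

dddikpuwyy

The transformation: sort the characters into alphabetical order, then shift every letter 1 place forward in the alphabet (wrapping around).
Starting from "hjccxcxvto": after the first operation, "ccchjotvxx"; after the second, "dddikpuwyy".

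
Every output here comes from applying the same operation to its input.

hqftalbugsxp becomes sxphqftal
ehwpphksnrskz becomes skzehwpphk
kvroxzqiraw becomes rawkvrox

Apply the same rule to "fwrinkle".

klefw

In each case the input is transformed by: move the last 3 characters to the front (rotate right by 3), then delete the last 3 characters.
Working it through for "fwrinkle": intermediate "klefwrin", final "klefw".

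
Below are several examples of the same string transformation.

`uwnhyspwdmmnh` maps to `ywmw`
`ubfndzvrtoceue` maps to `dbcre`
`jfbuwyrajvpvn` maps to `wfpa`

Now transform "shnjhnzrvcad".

In each case the input is transformed by: keep one character in every 3, starting at position 2 (positions 2nd, 5th, 8th, ...), then swap each adjacent pair of characters (1↔2, 3↔4, ...).
"shnjhnzrvcad" → "hhra" → "hhar".

hhar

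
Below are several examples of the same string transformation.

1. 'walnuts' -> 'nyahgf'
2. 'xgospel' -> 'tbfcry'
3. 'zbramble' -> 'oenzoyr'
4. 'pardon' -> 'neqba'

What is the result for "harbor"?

neobe

In each case the input is transformed by: shift every letter 13 places forward in the alphabet (wrapping around) — i.e. ROT13, then delete the first character.
On "harbor": the first step gives "uneobe", and the second then gives "neobe".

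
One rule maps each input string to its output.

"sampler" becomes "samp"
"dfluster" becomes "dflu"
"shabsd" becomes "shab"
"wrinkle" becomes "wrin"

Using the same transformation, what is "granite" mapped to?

The rule is to keep only the first 4 characters.
"granite" → "gran".

gran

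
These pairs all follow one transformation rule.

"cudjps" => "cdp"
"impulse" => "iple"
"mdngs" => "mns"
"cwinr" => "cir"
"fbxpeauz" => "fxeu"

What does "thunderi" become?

What's happening: keep every other character starting from the first (positions 1st, 3rd, 5th, ...).
"thunderi" → "tudr".

tudr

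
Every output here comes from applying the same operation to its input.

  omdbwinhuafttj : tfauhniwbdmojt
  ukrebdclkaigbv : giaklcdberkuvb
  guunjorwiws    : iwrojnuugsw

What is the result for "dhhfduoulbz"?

luoudfhhdzb

Each output is the input with this applied: move the last 2 characters to the front (rotate right by 2), then reverse the string.
So "dhhfduoulbz" becomes "luoudfhhdzb".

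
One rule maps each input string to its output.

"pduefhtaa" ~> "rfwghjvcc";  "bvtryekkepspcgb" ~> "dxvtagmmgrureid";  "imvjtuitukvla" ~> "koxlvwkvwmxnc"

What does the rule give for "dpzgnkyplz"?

In each case the input is transformed by: shift every letter 2 places forward in the alphabet (wrapping around).
On "dpzgnkyplz" that produces "frbipmarnb".

frbipmarnb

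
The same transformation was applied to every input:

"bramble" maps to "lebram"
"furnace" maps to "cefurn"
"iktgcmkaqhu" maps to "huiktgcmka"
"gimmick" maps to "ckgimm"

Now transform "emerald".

ldemer

What's happening: move the last 3 characters to the front (rotate right by 3), then delete the first character.
On "emerald": the first step gives "aldemer", and the second then gives "ldemer".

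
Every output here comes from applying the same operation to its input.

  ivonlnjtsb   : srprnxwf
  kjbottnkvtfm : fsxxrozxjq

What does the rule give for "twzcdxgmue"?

The transformation: shift every letter 4 places forward in the alphabet (wrapping around), then delete the first 2 characters.
On "twzcdxgmue": the first step gives "xadghbkqyi", and the second then gives "dghbkqyi".

dghbkqyi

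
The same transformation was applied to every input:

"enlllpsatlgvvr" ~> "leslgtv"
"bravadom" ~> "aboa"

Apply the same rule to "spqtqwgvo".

The transformation: keep every other character starting from the first (positions 1st, 3rd, 5th, ...), then swap each adjacent pair of characters (1↔2, 3↔4, ...).
Starting from "spqtqwgvo": after the first operation, "sqqgo"; after the second, "qsgqo".

qsgqo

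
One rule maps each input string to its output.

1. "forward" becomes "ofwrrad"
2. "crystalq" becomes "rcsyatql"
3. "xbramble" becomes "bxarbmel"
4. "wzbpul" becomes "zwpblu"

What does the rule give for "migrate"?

imrgtae

Each output is the input with this applied: swap each adjacent pair of characters (1↔2, 3↔4, ...).
So "migrate" becomes "imrgtae".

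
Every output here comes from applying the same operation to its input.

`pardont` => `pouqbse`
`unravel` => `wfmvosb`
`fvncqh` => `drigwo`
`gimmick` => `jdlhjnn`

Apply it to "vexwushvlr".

wmswfyxvti

Rule — move the last 3 characters to the front (rotate right by 3), then shift every letter 1 place forward in the alphabet (wrapping around).
On "vexwushvlr": the first step gives "vlrvexwush", and the second then gives "wmswfyxvti".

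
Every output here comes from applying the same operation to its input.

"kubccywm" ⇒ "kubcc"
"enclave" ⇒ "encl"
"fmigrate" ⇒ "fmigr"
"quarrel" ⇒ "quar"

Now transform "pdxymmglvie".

In each case the input is transformed by: delete the last 3 characters.
Doing the same to "pdxymmglvie": "pdxymmgl".

pdxymmgl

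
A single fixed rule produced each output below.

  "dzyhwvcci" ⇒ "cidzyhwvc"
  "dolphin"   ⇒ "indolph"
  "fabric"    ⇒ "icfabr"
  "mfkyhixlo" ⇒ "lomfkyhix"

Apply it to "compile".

The transformation: move the last 2 characters to the front (rotate right by 2).
On "compile" that produces "lecompi".

lecompi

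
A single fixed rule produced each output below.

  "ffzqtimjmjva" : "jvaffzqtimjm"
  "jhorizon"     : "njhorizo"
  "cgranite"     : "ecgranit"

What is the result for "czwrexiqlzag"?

zagczwrexiql

Each output is the input with this applied: move the first 3 characters to the end (rotate left by 3), then swap the front and back halves of the string.
Applying both steps to "czwrexiqlzag": "rexiqlzagczw", then "zagczwrexiql".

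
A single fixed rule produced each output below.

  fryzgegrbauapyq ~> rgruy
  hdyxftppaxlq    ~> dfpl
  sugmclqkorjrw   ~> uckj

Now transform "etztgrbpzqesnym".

tgpey

Each output is the input with this applied: keep one character in every 3, starting at position 2 (positions 2nd, 5th, 8th, ...).
So "etztgrbpzqesnym" becomes "tgpey".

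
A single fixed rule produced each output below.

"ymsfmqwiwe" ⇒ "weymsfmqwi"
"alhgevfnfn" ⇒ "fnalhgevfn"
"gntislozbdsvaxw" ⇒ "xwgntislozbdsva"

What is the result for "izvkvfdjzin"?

The transformation: move the last 2 characters to the front (rotate right by 2).
On "izvkvfdjzin" that produces "inizvkvfdjz".

inizvkvfdjz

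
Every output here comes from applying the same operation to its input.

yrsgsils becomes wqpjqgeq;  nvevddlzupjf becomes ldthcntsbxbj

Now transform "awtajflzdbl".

yjuzrbyxhjd

Looking at the pairs, the operation is to take characters alternately from the front and the back (1st, last, 2nd, 2nd-last, ...), then shift every letter 2 places backward in the alphabet (wrapping around).
Working it through for "awtajflzdbl": intermediate "alwbtdazjlf", final "yjuzrbyxhjd".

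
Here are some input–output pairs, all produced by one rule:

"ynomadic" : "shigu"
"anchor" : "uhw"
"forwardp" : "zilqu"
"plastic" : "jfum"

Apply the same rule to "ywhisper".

sqbcm

What's happening: delete the last 3 characters, then shift every letter 6 places backward in the alphabet (wrapping around).
Working it through for "ywhisper": intermediate "ywhis", final "sqbcm".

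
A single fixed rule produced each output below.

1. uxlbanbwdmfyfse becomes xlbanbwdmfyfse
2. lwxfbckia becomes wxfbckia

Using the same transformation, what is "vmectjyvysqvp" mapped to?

mectjyvysqvp

In each case the input is transformed by: delete the first character.
On "vmectjyvysqvp" that produces "mectjyvysqvp".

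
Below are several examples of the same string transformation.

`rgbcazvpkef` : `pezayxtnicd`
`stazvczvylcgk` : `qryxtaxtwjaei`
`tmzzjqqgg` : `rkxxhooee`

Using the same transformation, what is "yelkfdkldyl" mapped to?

Rule — shift every letter 2 places backward in the alphabet (wrapping around).
For "yelkfdkldyl" the result is "wcjidbijbwj".

wcjidbijbwj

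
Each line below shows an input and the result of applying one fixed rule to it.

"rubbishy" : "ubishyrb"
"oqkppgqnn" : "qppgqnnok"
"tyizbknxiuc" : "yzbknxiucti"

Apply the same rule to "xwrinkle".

winklexr

Rule — move the first 2 characters to the end (rotate left by 2), then swap the first and last characters.
"xwrinkle" → "rinklexw" → "winklexr".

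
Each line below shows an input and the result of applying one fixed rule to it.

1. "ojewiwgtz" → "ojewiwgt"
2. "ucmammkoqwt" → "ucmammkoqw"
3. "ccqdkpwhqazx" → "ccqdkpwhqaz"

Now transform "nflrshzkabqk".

Looking at the pairs, the operation is to delete the last character.
Applying that to "nflrshzkabqk" gives "nflrshzkabq".

nflrshzkabq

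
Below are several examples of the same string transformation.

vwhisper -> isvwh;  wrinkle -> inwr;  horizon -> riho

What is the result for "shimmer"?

imsh

Looking at the pairs, the operation is to delete the last 3 characters, then move the last 2 characters to the front (rotate right by 2).
Applying that to "shimmer" gives "imsh".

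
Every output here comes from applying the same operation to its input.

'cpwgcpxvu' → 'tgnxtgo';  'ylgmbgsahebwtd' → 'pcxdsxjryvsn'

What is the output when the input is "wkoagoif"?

Each output is the input with this applied: shift every letter 9 places backward in the alphabet (wrapping around), then delete the last 2 characters.
"wkoagoif" → "nbfrxf".

nbfrxf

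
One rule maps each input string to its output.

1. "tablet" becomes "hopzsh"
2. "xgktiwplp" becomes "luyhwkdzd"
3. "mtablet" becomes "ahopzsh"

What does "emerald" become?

Rule — shift every letter 12 places backward in the alphabet (wrapping around).
So "emerald" becomes "sasfozr".

sasfozr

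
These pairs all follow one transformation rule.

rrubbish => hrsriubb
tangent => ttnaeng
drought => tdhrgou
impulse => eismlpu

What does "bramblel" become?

lberlabm

Each output is the input with this applied: reverse the string, then take characters alternately from the front and the back (1st, last, 2nd, 2nd-last, ...).
Applying both steps to "bramblel": "lelbmarb", then "lberlabm".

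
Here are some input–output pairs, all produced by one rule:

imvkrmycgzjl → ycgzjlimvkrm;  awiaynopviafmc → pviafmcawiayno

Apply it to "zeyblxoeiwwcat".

The transformation: swap the front and back halves of the string.
For "zeyblxoeiwwcat" the result is "eiwwcatzeyblxo".

eiwwcatzeyblxo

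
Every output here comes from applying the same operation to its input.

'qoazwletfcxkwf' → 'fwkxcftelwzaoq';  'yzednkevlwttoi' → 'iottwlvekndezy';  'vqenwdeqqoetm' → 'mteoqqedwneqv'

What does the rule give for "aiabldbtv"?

vtbdlbaia

Rule — reverse the string.
"aiabldbtv" → "vtbdlbaia".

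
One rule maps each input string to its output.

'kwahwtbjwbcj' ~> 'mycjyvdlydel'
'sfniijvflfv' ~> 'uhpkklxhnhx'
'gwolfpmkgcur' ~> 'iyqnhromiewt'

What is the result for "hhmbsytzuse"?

Each output is the input with this applied: shift every letter 2 places forward in the alphabet (wrapping around).
Applying that to "hhmbsytzuse" gives "jjoduavbwug".

jjoduavbwug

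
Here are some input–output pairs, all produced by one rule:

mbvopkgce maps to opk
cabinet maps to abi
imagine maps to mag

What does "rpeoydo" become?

peo

The transformation: move the last 3 characters to the front (rotate right by 3), then keep only the last 3 characters.
Starting from "rpeoydo": after the first operation, "ydorpeo"; after the second, "peo".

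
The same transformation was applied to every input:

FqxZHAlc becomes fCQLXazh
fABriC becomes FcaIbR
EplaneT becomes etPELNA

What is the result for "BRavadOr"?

The rule is to take characters alternately from the front and the back (1st, last, 2nd, 2nd-last, ...), then flip the case of every letter.
Working it through for "BRavadOr": intermediate "BrROadva", final "bRroADVA".

bRroADVA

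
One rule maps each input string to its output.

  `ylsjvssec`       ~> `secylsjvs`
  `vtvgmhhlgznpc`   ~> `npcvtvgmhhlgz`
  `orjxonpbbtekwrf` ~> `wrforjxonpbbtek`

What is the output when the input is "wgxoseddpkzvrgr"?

What's happening: move the last 3 characters to the front (rotate right by 3).
For "wgxoseddpkzvrgr" the result is "rgrwgxoseddpkzv".

rgrwgxoseddpkzv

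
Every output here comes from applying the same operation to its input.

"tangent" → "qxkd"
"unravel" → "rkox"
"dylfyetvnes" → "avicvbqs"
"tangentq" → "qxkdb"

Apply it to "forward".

clot

The rule is to shift every letter 3 places backward in the alphabet (wrapping around), then delete the last 3 characters.
Applying that to "forward" gives "clot".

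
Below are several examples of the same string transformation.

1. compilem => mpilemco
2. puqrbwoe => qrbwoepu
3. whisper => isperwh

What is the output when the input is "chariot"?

The transformation: move the first 2 characters to the end (rotate left by 2).
On "chariot" that produces "ariotch".

ariotch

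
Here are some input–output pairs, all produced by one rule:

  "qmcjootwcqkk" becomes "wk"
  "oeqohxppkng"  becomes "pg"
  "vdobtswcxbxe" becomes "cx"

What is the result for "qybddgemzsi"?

mi

Each output is the input with this applied: keep one character in every 3, starting at position 2 (positions 2nd, 5th, 8th, ...), then delete the first 2 characters.
Applying that to "qybddgemzsi" gives "mi".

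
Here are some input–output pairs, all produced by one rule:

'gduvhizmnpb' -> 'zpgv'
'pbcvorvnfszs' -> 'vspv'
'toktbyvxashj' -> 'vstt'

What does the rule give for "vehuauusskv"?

ukvu

The rule is to keep one character in every 3, starting at position 1 (positions 1st, 4th, 7th, ...), then move the first 2 characters to the end (rotate left by 2).
Working it through for "vehuauusskv": intermediate "vuuk", final "ukvu".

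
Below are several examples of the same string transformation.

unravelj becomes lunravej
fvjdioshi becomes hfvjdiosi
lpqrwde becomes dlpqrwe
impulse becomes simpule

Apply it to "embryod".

Each output is the input with this applied: move the last character to the front, then swap the first and last characters.
"embryod" → "dembryo" → "oembryd".

oembryd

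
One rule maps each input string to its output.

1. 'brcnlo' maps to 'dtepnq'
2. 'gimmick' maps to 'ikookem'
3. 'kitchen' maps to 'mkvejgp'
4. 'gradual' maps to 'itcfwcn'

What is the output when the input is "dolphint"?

fqnrjkpv

In each case the input is transformed by: shift every letter 2 places forward in the alphabet (wrapping around).
Applying that to "dolphint" gives "fqnrjkpv".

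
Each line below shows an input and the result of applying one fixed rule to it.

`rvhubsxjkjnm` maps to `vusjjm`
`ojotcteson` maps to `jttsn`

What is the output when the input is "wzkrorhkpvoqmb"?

The pattern: keep every other character starting from the second (positions 2nd, 4th, 6th, ...).
Doing the same to "wzkrorhkpvoqmb": "zrrkvqb".

zrrkvqb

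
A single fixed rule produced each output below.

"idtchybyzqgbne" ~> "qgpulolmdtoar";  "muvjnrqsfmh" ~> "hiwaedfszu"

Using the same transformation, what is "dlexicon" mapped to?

Looking at the pairs, the operation is to shift every letter 13 places forward in the alphabet (wrapping around) — i.e. ROT13, then delete the first character.
Starting from "dlexicon": after the first operation, "qyrkvpba"; after the second, "yrkvpba".

yrkvpba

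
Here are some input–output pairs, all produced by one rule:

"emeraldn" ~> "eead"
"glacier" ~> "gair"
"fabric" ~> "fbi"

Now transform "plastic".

patc

In each case the input is transformed by: keep every other character starting from the first (positions 1st, 3rd, 5th, ...).
Doing the same to "plastic": "patc".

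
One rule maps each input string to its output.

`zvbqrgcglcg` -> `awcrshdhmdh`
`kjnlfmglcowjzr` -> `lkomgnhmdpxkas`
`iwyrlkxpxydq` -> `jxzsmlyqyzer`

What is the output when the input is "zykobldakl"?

The pattern: shift every letter 1 place forward in the alphabet (wrapping around).
For "zykobldakl" the result is "azlpcmeblm".

azlpcmeblm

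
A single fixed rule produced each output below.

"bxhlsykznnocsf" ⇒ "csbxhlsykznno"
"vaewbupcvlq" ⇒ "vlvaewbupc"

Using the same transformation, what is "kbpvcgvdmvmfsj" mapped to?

The transformation: delete the last character, then move the last 2 characters to the front (rotate right by 2).
"kbpvcgvdmvmfsj" → "fskbpvcgvdmvm".

fskbpvcgvdmvm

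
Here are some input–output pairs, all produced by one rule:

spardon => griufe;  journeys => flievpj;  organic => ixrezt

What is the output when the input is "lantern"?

rekvie

Rule — delete the first character, then shift every letter 9 places backward in the alphabet (wrapping around).
For "lantern", step one produces "antern"; step two turns that into "rekvie".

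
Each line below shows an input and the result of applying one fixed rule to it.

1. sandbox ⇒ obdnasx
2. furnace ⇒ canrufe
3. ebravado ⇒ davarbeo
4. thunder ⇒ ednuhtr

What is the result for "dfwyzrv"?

Looking at the pairs, the operation is to move the last character to the front, then reverse the string.
For "dfwyzrv", step one produces "vdfwyzr"; step two turns that into "rzywfdv".
(Check on "sandbox": → "xsandbo" → "obdnasx" ✓)

rzywfdv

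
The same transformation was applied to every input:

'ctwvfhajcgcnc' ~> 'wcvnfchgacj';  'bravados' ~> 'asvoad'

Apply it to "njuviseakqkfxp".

The rule is to delete the first 2 characters, then take characters alternately from the front and the back (1st, last, 2nd, 2nd-last, ...).
For "njuviseakqkfxp", step one produces "uviseakqkfxp"; step two turns that into "upvxifskeqak".

upvxifskeqak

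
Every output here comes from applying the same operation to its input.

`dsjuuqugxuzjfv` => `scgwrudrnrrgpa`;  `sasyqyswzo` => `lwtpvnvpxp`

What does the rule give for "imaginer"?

Looking at the pairs, the operation is to shift every letter 3 places backward in the alphabet (wrapping around), then reverse the string.
Working it through for "imaginer": intermediate "fjxdfkbo", final "obkfdxjf".
(Check on "dsjuuqugxuzjfv": → "apgrrnrdurwgcs" → "scgwrudrnrrgpa" ✓)

obkfdxjf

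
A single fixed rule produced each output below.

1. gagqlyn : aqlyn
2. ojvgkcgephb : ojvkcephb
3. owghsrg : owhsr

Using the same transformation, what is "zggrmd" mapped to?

In each case the input is transformed by: remove every "g".
Doing the same to "zggrmd": "zrmd".

zrmd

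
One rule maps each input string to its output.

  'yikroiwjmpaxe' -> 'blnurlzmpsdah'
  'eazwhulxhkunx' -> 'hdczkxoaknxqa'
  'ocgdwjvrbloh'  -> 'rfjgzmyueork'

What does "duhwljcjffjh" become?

Rule — shift every letter 3 places forward in the alphabet (wrapping around).
So "duhwljcjffjh" becomes "gxkzomfmiimk".

gxkzomfmiimk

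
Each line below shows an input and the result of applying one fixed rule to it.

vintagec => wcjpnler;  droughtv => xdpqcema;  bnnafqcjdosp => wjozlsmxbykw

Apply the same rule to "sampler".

The transformation: shift every letter 9 places forward in the alphabet (wrapping around), then move the first 2 characters to the end (rotate left by 2).
"sampler" → "vyunabj".

vyunabj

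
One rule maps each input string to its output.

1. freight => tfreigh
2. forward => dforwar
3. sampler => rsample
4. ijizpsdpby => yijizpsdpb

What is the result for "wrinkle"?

Each output is the input with this applied: move the last character to the front.
Applying that to "wrinkle" gives "ewrinkl".

ewrinkl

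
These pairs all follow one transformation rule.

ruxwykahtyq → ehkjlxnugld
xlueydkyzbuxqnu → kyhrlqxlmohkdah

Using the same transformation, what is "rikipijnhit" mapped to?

evxvcvwauvg

Looking at the pairs, the operation is to shift every letter 13 places forward in the alphabet (wrapping around) — i.e. ROT13.
For "rikipijnhit" the result is "evxvcvwauvg".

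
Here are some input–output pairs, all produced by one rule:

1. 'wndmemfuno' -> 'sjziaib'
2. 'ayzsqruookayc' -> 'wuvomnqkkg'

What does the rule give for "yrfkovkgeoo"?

Each output is the input with this applied: delete the last 3 characters, then shift every letter 4 places backward in the alphabet (wrapping around).
"yrfkovkgeoo" → "yrfkovkg" → "unbgkrgc".

unbgkrgc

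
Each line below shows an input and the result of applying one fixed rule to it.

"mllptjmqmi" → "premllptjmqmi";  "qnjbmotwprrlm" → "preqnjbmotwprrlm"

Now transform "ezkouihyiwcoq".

In each case the input is transformed by: prepend "pre".
For "ezkouihyiwcoq" the result is "preezkouihyiwcoq".

preezkouihyiwcoq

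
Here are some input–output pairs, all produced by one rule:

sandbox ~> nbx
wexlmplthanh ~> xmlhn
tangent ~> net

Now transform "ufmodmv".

The pattern: delete the first character, then keep every other character starting from the second (positions 2nd, 4th, 6th, ...).
Applying both steps to "ufmodmv": "fmodmv", then "mdv".

mdv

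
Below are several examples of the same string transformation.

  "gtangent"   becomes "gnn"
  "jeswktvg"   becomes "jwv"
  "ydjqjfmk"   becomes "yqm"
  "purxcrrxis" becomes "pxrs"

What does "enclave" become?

ele

Each output is the input with this applied: keep one character in every 3, starting at position 1 (positions 1st, 4th, 7th, ...).
Doing the same to "enclave": "ele".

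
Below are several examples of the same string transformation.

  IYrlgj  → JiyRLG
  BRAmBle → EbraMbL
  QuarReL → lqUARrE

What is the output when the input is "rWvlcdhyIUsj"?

JRwVLCDHYiuS

Each output is the input with this applied: flip the case of every letter, then move the last character to the front.
On "rWvlcdhyIUsj" that produces "JRwVLCDHYiuS".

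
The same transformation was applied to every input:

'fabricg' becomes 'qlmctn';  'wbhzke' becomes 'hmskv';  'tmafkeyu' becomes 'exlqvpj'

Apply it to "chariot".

The transformation: delete the last character, then shift every letter 11 places forward in the alphabet (wrapping around).
On "chariot": the first step gives "chario", and the second then gives "nslctz".

nslctz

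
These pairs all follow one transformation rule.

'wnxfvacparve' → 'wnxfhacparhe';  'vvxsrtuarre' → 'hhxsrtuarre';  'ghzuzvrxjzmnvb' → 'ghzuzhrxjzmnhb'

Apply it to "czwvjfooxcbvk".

The rule is to replace every "v" with "h".
For "czwvjfooxcbvk" the result is "czwhjfooxcbhk".

czwhjfooxcbhk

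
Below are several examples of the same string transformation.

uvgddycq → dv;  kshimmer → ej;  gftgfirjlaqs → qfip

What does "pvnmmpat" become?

km

Looking at the pairs, the operation is to shift every letter 3 places backward in the alphabet (wrapping around), then keep one character in every 3, starting at position 3 (positions 3rd, 6th, 9th, ...).
For "pvnmmpat", step one produces "mskjjmxq"; step two turns that into "km".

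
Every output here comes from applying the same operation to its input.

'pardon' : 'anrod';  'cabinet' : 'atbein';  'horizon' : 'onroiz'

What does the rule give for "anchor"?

nrcoh

The rule is to delete the first character, then take characters alternately from the front and the back (1st, last, 2nd, 2nd-last, ...).
Applying both steps to "anchor": "nchor", then "nrcoh".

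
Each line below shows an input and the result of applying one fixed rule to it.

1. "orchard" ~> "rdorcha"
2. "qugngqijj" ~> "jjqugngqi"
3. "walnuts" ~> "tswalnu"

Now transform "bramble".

In each case the input is transformed by: move the last 2 characters to the front (rotate right by 2).
So "bramble" becomes "lebramb".

lebramb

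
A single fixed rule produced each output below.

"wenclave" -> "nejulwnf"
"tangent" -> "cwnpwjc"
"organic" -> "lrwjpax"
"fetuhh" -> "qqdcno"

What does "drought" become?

cqpdxam

The transformation: reverse the string, then shift every letter 9 places forward in the alphabet (wrapping around).
Working it through for "drought": intermediate "thguord", final "cqpdxam".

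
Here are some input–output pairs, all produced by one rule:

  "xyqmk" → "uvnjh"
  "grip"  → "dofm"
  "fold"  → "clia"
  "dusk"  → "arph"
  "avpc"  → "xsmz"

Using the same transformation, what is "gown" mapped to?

The rule is to shift every letter 3 places backward in the alphabet (wrapping around).
On "gown" that produces "dltk".

dltk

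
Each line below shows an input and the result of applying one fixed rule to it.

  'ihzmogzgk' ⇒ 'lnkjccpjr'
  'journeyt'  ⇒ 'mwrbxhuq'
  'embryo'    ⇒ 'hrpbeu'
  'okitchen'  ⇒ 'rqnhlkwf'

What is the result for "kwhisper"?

Looking at the pairs, the operation is to shift every letter 3 places forward in the alphabet (wrapping around), then take characters alternately from the front and the back (1st, last, 2nd, 2nd-last, ...).
For "kwhisper", step one produces "nzklvshu"; step two turns that into "nuzhkslv".

nuzhkslv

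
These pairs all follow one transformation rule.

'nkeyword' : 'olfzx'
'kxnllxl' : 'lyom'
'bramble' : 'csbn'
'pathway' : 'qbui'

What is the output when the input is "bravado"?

csbw

In each case the input is transformed by: delete the last 3 characters, then shift every letter 1 place forward in the alphabet (wrapping around).
Doing the same to "bravado": "csbw".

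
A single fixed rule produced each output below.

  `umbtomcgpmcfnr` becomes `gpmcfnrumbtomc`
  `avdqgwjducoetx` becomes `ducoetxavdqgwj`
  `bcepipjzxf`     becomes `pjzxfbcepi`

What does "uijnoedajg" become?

edajguijno

The transformation: swap the front and back halves of the string.
Applying that to "uijnoedajg" gives "edajguijno".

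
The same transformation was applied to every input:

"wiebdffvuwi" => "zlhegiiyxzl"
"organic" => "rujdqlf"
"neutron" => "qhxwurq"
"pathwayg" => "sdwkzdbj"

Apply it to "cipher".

flskhu

The rule is to shift every letter 3 places forward in the alphabet (wrapping around).
So "cipher" becomes "flskhu".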